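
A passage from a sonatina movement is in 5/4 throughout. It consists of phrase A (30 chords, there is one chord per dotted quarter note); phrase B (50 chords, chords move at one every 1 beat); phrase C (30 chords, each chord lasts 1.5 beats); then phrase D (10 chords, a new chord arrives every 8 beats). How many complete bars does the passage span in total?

A: 30 × 1.5 = 45 beats = 9 bars.
B: 50 × 1 = 50 beats = 10 bars.
C: 30 × 1.5 = 45 beats = 9 bars.
D: 10 × 8 = 80 beats = 16 bars.
Total: 9 + 10 + 9 + 16 = 44 bars.

44 bars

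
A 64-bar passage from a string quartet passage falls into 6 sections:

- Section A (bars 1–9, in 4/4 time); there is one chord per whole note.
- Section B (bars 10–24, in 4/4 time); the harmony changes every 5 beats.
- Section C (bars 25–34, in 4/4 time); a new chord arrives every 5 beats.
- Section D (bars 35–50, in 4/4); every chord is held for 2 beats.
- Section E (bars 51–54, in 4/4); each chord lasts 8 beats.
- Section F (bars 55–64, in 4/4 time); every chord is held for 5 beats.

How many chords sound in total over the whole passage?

71 chords

A: 9·4 = 36 beats, 36/4 = 9 chords.
B: 15·4 = 60 beats, 60/5 = 12 chords.
C: 10·4 = 40 beats, 40/5 = 8 chords.
D: 16·4 = 64 beats, 64/2 = 32 chords.
E: 4·4 = 16 beats, 16/8 = 2 chords.
F: 10·4 = 40 beats, 40/5 = 8 chords.
Total: 9 + 12 + 8 + 32 + 2 + 8 = 71.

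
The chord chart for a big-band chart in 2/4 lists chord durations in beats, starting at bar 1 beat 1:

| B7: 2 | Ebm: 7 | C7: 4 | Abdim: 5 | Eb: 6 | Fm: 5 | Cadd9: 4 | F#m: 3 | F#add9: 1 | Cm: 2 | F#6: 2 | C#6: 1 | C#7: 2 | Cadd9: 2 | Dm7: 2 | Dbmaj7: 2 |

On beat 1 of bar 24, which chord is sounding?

Beat 1 of bar 24 is beat (24−1)×2 + 1 = 47 overall.
Running totals: B7 ends at 2, Ebm ends at 9, C7 ends at 13, Abdim ends at 18, Eb ends at 24, Fm ends at 29, Cadd9 ends at 33, F#m ends at 36, F#add9 ends at 37, Cm ends at 39, F#6 ends at 41, C#6 ends at 42, C#7 ends at 44, Cadd9 ends at 46, Dm7 ends at 48.
Beat 47 falls within Dm7.

Dm7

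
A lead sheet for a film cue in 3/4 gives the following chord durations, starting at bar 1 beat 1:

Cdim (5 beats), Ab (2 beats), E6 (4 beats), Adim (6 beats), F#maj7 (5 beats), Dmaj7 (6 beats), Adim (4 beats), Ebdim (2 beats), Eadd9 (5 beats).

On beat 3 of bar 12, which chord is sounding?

Beat 3 of bar 12 is beat (12−1)×3 + 3 = 36 overall.
Running totals: Cdim ends at 5, Ab ends at 7, E6 ends at 11, Adim ends at 17, F#maj7 ends at 22, Dmaj7 ends at 28, Adim ends at 32, Ebdim ends at 34, Eadd9 ends at 39.
Beat 36 falls within Eadd9.

Eadd9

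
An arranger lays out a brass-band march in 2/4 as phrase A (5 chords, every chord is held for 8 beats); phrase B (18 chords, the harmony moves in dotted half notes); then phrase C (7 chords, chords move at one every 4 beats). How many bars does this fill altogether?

61 bars

A: 5 × 8 = 40 beats = 20 bars.
B: 18 × 3 = 54 beats = 27 bars.
C: 7 × 4 = 28 beats = 14 bars.
Total: 20 + 27 + 14 = 61 bars.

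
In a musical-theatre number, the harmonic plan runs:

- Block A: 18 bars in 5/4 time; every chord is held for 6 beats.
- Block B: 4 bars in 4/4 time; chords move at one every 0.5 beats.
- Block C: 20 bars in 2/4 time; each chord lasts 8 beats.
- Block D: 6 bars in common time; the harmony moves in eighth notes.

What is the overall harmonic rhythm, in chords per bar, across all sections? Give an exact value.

25/12 chords per bar

A: 18 × 5 = 90 beats ÷ 6 = 15 chords.
B: 4 × 4 = 16 beats ÷ 0.5 = 32 chords.
C: 20 × 2 = 40 beats ÷ 8 = 5 chords.
D: 6 × 4 = 24 beats ÷ 0.5 = 48 chords.
Overall: 100 chords over 48 bars → 100/48 = 25/12 chords per bar.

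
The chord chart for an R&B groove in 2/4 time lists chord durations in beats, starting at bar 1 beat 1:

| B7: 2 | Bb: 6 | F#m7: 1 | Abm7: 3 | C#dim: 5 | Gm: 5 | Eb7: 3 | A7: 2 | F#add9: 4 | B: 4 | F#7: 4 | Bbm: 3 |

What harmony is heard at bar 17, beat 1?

Beat 1 of bar 17 is beat (17−1)×2 + 1 = 33 overall.
Running totals: B7 ends at 2, Bb ends at 8, F#m7 ends at 9, Abm7 ends at 12, C#dim ends at 17, Gm ends at 22, Eb7 ends at 25, A7 ends at 27, F#add9 ends at 31, B ends at 35.
Beat 33 falls within B.

B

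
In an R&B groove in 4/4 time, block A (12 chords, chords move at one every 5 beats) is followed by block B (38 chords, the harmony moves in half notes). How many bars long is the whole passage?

34 bars

A: 12 × 5 = 60 beats = 15 bars.
B: 38 × 2 = 76 beats = 19 bars.
Total: 15 + 19 = 34 bars.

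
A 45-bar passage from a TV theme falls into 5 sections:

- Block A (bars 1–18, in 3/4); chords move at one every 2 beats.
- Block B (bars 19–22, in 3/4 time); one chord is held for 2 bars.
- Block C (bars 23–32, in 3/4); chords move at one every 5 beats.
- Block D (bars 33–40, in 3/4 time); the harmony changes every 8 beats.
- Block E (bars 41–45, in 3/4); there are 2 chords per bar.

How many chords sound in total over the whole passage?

A: 18 bars × 3 beats = 54 beats; 2 beats/chord → 27 chords.
B: 4 bars × 3 beats = 12 beats; 6 beats/chord → 2 chords.
C: 10 bars × 3 beats = 30 beats; 5 beats/chord → 6 chords.
D: 8 bars × 3 beats = 24 beats; 8 beats/chord → 3 chords.
E: 5 bars × 3 beats = 15 beats; 1.5 beats/chord → 10 chords.
Total: 27 + 2 + 6 + 3 + 10 = 48.

48 chords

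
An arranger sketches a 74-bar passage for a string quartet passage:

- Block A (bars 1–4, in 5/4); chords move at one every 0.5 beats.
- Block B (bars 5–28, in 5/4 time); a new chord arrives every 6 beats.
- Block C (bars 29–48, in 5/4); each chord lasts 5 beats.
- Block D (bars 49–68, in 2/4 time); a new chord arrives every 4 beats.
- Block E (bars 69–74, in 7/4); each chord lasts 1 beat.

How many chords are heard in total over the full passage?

A has 20 beats and chords last 0.5 each, so 40 chords.
B has 120 beats and chords last 6 each, so 20 chords.
C has 100 beats and chords last 5 each, so 20 chords.
D has 40 beats and chords last 4 each, so 10 chords.
E has 42 beats and chords last 1 each, so 42 chords.
Total: 40 + 20 + 20 + 10 + 42 = 132.

132 chords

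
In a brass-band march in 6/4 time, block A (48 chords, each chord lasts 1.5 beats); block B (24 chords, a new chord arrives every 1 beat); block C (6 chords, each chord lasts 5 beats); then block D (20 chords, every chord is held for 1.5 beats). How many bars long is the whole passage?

A: 48 × 1.5 = 72 beats = 12 bars.
B: 24 × 1 = 24 beats = 4 bars.
C: 6 × 5 = 30 beats = 5 bars.
D: 20 × 1.5 = 30 beats = 5 bars.
Total: 12 + 4 + 5 + 5 = 26 bars.

26 bars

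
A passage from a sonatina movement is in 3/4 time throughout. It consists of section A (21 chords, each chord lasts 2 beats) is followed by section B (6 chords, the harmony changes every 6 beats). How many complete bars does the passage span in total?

26 bars

A: 21 × 2 = 42 beats = 14 bars.
B: 6 × 6 = 36 beats = 12 bars.
Total: 14 + 12 = 26 bars.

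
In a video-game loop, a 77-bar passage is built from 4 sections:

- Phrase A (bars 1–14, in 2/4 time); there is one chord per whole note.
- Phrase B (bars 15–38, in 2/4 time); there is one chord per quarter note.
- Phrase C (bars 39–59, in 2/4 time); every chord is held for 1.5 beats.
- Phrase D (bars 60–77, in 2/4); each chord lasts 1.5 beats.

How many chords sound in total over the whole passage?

A: 14·2 = 28 beats, 28/4 = 7 chords.
B: 24·2 = 48 beats, 48/1 = 48 chords.
C: 21·2 = 42 beats, 42/1.5 = 28 chords.
D: 18·2 = 36 beats, 36/1.5 = 24 chords.
Total: 7 + 48 + 28 + 24 = 107.

107 chords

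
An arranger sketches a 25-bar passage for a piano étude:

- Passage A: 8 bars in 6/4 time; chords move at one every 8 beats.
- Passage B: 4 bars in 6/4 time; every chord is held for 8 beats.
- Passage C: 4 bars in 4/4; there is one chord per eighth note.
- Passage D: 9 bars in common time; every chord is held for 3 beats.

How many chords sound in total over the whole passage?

A has 48 beats and chords last 8 each, so 6 chords.
B has 24 beats and chords last 8 each, so 3 chords.
C has 16 beats and chords last 0.5 each, so 32 chords.
D has 36 beats and chords last 3 each, so 12 chords.
Total: 6 + 3 + 32 + 12 = 53.

53 chords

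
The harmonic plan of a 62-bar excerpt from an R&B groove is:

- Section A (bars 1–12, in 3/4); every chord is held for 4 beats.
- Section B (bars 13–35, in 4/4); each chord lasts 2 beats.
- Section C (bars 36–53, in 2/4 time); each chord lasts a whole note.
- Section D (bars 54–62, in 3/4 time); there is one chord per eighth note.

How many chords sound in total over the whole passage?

A: 12 bars × 3 beats = 36 beats; 4 beats/chord → 9 chords.
B: 23 bars × 4 beats = 92 beats; 2 beats/chord → 46 chords.
C: 18 bars × 2 beats = 36 beats; 4 beats/chord → 9 chords.
D: 9 bars × 3 beats = 27 beats; 0.5 beats/chord → 54 chords.
Total: 9 + 46 + 9 + 54 = 118.

118 chords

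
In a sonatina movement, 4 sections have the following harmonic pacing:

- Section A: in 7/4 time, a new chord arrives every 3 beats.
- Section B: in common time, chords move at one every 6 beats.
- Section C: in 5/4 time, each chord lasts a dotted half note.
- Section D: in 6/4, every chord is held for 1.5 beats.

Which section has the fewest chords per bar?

A: each chord is 3 beats in 7/4, so 7/3 per bar.
B: each chord is 6 beats in 4/4, so 2/3 per bar.
C: each chord is 3 beats in 5/4, so 5/3 per bar.
D: each chord is 1.5 beats in 6/4, so 4 per bar.
Slowest is B at 2/3 chords/bar.

Section B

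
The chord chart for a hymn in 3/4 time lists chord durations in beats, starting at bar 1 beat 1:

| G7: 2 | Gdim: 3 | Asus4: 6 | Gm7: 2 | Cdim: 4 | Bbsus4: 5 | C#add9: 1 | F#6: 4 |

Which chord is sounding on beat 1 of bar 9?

F#6

Beat 1 of bar 9 is beat (9−1)×3 + 1 = 25 overall.
Running totals: G7 ends at 2, Gdim ends at 5, Asus4 ends at 11, Gm7 ends at 13, Cdim ends at 17, Bbsus4 ends at 22, C#add9 ends at 23, F#6 ends at 27.
Beat 25 falls within F#6.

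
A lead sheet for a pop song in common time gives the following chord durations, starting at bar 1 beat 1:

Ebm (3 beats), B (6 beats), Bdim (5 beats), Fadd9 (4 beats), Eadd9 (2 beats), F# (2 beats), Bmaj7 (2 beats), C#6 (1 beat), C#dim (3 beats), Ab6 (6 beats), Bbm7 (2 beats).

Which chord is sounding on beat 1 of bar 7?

Beat 1 of bar 7 is beat (7−1)×4 + 1 = 25 overall.
Running totals: Ebm ends at 3, B ends at 9, Bdim ends at 14, Fadd9 ends at 18, Eadd9 ends at 20, F# ends at 22, Bmaj7 ends at 24, C#6 ends at 25.
Beat 25 falls within C#6.

C#6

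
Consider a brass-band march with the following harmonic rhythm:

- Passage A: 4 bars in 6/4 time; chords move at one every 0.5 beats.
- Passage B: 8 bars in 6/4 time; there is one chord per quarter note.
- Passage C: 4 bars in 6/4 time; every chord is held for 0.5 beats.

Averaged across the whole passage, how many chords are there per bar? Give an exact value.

9 chords per bar

A: 4 bars of 6 beats is 24 beats; at 0.5 beats each that's 48 chords.
B: 8 bars of 6 beats is 48 beats; at 1 beat each that's 48 chords.
C: 4 bars of 6 beats is 24 beats; at 0.5 beats each that's 48 chords.
Overall: 144 chords over 16 bars → 144/16 = 9 chords per bar.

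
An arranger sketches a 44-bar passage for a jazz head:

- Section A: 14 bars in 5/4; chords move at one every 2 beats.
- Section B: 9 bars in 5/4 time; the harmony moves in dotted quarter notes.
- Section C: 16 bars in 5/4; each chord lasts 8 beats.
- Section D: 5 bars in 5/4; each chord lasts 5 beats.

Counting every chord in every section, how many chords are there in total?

A has 70 beats and chords last 2 each, so 35 chords.
B has 45 beats and chords last 1.5 each, so 30 chords.
C has 80 beats and chords last 8 each, so 10 chords.
D has 25 beats and chords last 5 each, so 5 chords.
Total: 35 + 30 + 10 + 5 = 80.

80 chords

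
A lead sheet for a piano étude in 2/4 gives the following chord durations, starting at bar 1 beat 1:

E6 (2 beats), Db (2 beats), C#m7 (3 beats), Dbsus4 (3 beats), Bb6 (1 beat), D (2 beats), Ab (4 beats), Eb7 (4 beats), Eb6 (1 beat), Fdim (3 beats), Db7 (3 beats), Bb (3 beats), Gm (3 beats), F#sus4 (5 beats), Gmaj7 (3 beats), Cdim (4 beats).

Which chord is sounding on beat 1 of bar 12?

Beat 1 of bar 12 is beat (12−1)×2 + 1 = 23 overall.
Running totals: E6 ends at 2, Db ends at 4, C#m7 ends at 7, Dbsus4 ends at 10, Bb6 ends at 11, D ends at 13, Ab ends at 17, Eb7 ends at 21, Eb6 ends at 22, Fdim ends at 25.
Beat 23 falls within Fdim.

Fdim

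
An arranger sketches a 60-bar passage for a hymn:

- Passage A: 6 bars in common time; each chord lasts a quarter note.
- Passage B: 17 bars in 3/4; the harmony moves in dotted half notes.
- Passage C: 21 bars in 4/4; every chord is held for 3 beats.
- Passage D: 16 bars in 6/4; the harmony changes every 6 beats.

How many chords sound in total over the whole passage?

A: 6·4 = 24 beats, 24/1 = 24 chords.
B: 17·3 = 51 beats, 51/3 = 17 chords.
C: 21·4 = 84 beats, 84/3 = 28 chords.
D: 16·6 = 96 beats, 96/6 = 16 chords.
Total: 24 + 17 + 28 + 16 = 85.

85 chords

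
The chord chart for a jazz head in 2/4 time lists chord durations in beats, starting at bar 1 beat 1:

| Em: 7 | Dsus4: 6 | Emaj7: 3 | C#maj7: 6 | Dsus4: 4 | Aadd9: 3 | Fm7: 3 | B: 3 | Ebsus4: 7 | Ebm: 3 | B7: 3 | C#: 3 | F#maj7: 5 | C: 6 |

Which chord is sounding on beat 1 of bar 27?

F#maj7

Beat 1 of bar 27 is beat (27−1)×2 + 1 = 53 overall.
Running totals: Em ends at 7, Dsus4 ends at 13, Emaj7 ends at 16, C#maj7 ends at 22, Dsus4 ends at 26, Aadd9 ends at 29, Fm7 ends at 32, B ends at 35, Ebsus4 ends at 42, Ebm ends at 45, B7 ends at 48, C# ends at 51, F#maj7 ends at 56.
Beat 53 falls within F#maj7.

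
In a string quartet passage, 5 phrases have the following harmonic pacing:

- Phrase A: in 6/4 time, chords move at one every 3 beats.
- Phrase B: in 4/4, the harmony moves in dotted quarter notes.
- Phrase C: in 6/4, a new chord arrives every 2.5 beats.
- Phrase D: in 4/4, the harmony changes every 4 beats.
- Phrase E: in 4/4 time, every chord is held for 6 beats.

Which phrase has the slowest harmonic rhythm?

A: each chord is 3 beats in 6/4, so 2 per bar.
B: each chord is 1.5 beats in 4/4, so 8/3 per bar.
C: each chord is 2.5 beats in 6/4, so 2.4 per bar.
D: each chord is 4 beats in 4/4, so 1 per bar.
E: each chord is 6 beats in 4/4, so 2/3 per bar.
Slowest is E at 2/3 chords/bar.

Phrase E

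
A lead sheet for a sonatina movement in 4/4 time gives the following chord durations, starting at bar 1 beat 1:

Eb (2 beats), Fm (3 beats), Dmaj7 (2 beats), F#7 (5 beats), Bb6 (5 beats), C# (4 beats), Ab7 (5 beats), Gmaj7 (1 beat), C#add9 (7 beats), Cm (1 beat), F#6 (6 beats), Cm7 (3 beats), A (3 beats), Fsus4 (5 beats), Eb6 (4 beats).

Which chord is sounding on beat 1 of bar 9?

C#add9

Beat 1 of bar 9 is beat (9−1)×4 + 1 = 33 overall.
Running totals: Eb ends at 2, Fm ends at 5, Dmaj7 ends at 7, F#7 ends at 12, Bb6 ends at 17, C# ends at 21, Ab7 ends at 26, Gmaj7 ends at 27, C#add9 ends at 34.
Beat 33 falls within C#add9.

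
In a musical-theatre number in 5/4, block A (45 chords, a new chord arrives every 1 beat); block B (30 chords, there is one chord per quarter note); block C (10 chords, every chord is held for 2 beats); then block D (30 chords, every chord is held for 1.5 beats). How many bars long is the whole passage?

A: 45 × 1 = 45 beats = 9 bars.
B: 30 × 1 = 30 beats = 6 bars.
C: 10 × 2 = 20 beats = 4 bars.
D: 30 × 1.5 = 45 beats = 9 bars.
Total: 9 + 6 + 4 + 9 = 28 bars.

28 bars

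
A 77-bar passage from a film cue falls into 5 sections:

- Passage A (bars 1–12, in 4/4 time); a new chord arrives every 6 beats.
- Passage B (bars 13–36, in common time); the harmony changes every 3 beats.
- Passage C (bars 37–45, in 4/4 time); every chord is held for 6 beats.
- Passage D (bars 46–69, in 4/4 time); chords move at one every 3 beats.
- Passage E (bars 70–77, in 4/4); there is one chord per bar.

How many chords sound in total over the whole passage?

A: 12 bars × 4 beats = 48 beats; 6 beats/chord → 8 chords.
B: 24 bars × 4 beats = 96 beats; 3 beats/chord → 32 chords.
C: 9 bars × 4 beats = 36 beats; 6 beats/chord → 6 chords.
D: 24 bars × 4 beats = 96 beats; 3 beats/chord → 32 chords.
E: 8 bars × 4 beats = 32 beats; 4 beats/chord → 8 chords.
Total: 8 + 32 + 6 + 32 + 8 = 86.

86 chords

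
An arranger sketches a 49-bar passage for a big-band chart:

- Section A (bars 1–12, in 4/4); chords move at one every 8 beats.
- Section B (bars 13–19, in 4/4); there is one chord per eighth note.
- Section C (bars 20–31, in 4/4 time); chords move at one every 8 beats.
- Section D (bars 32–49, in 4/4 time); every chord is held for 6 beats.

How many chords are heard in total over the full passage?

80 chords

A: 12·4 = 48 beats, 48/8 = 6 chords.
B: 7·4 = 28 beats, 28/0.5 = 56 chords.
C: 12·4 = 48 beats, 48/8 = 6 chords.
D: 18·4 = 72 beats, 72/6 = 12 chords.
Total: 6 + 56 + 6 + 12 = 80.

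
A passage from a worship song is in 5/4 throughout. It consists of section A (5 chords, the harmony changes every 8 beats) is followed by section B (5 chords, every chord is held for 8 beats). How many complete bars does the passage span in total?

A: 5 × 8 = 40 beats = 8 bars.
B: 5 × 8 = 40 beats = 8 bars.
Total: 8 + 8 = 16 bars.

16 bars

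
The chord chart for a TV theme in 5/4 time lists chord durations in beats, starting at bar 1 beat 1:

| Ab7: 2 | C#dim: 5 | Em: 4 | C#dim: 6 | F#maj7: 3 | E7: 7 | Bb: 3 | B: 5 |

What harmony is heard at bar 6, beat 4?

Beat 4 of bar 6 is beat (6−1)×5 + 4 = 29 overall.
Running totals: Ab7 ends at 2, C#dim ends at 7, Em ends at 11, C#dim ends at 17, F#maj7 ends at 20, E7 ends at 27, Bb ends at 30.
Beat 29 falls within Bb.

Bb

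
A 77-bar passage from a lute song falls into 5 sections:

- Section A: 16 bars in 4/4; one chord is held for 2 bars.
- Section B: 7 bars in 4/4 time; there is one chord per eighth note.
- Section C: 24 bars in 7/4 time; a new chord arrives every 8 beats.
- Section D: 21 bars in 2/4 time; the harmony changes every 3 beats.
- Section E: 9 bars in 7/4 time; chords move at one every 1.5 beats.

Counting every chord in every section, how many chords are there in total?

A: 16·4 = 64 beats, 64/8 = 8 chords.
B: 7·4 = 28 beats, 28/0.5 = 56 chords.
C: 24·7 = 168 beats, 168/8 = 21 chords.
D: 21·2 = 42 beats, 42/3 = 14 chords.
E: 9·7 = 63 beats, 63/1.5 = 42 chords.
Total: 8 + 56 + 21 + 14 + 42 = 141.

141 chords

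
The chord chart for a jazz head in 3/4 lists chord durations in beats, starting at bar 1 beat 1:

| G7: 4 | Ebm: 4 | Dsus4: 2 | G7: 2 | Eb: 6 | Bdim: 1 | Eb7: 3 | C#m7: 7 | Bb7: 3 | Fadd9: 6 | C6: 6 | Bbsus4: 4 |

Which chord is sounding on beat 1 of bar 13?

Fadd9

Beat 1 of bar 13 is beat (13−1)×3 + 1 = 37 overall.
Running totals: G7 ends at 4, Ebm ends at 8, Dsus4 ends at 10, G7 ends at 12, Eb ends at 18, Bdim ends at 19, Eb7 ends at 22, C#m7 ends at 29, Bb7 ends at 32, Fadd9 ends at 38.
Beat 37 falls within Fadd9.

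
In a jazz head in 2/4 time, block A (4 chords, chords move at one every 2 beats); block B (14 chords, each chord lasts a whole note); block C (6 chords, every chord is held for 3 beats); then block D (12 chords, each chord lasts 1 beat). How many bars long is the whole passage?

A: 4 × 2 = 8 beats = 4 bars.
B: 14 × 4 = 56 beats = 28 bars.
C: 6 × 3 = 18 beats = 9 bars.
D: 12 × 1 = 12 beats = 6 bars.
Total: 4 + 28 + 9 + 6 = 47 bars.

47 bars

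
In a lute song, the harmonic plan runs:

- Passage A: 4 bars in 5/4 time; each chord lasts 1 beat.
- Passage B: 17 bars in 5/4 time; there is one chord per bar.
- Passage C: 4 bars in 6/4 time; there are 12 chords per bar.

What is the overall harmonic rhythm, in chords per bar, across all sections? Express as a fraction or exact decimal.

A: 4 bars of 5 beats is 20 beats; at 1 beat each that's 20 chords.
B: 17 bars of 5 beats is 85 beats; at 5 beats each that's 17 chords.
C: 4 bars of 6 beats is 24 beats; at 0.5 beats each that's 48 chords.
Overall: 85 chords over 25 bars → 85/25 = 3.4 chords per bar.

3.4 chords per bar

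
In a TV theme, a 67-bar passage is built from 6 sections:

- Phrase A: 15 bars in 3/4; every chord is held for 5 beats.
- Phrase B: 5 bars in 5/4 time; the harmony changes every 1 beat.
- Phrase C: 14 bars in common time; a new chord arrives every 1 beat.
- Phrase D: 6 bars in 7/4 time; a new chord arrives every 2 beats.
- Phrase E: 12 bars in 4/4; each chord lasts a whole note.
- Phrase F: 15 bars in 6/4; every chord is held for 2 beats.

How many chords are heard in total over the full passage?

168 chords

A: 15·3 = 45 beats, 45/5 = 9 chords.
B: 5·5 = 25 beats, 25/1 = 25 chords.
C: 14·4 = 56 beats, 56/1 = 56 chords.
D: 6·7 = 42 beats, 42/2 = 21 chords.
E: 12·4 = 48 beats, 48/4 = 12 chords.
F: 15·6 = 90 beats, 90/2 = 45 chords.
Total: 9 + 25 + 56 + 21 + 12 + 45 = 168.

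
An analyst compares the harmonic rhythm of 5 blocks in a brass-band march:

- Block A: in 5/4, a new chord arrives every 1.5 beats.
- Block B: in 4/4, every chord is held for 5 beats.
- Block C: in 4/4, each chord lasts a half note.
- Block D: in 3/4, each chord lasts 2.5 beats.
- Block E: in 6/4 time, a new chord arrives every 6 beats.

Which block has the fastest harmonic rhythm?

Block A

A: 5 beats/bar ÷ 1.5 beats/chord = 10/3 chords/bar.
B: 4 beats/bar ÷ 5 beats/chord = 0.8 chords/bar.
C: 4 beats/bar ÷ 2 beats/chord = 2 chords/bar.
D: 3 beats/bar ÷ 2.5 beats/chord = 1.2 chords/bar.
E: 6 beats/bar ÷ 6 beats/chord = 1 chord/bar.
Fastest is A at 10/3 chords/bar.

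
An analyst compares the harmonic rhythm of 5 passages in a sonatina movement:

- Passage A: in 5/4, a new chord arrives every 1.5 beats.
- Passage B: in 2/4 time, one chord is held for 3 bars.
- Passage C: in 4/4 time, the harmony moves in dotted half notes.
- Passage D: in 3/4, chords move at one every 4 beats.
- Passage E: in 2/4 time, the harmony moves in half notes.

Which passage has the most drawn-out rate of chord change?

A: each chord is 1.5 beats in 5/4, so 10/3 per bar.
B: each chord is 6 beats in 2/4, so 1/3 per bar.
C: each chord is 3 beats in 4/4, so 4/3 per bar.
D: each chord is 4 beats in 3/4, so 0.75 per bar.
E: each chord is 2 beats in 2/4, so 1 per bar.
Slowest is B at 1/3 chords/bar.

Passage B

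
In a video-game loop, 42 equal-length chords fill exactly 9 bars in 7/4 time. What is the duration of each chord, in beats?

1.5 beats

9 bars × 7 beats/bar = 63 beats total.
63 beats ÷ 42 chords = 1.5 beats per chord.
(That is a dotted quarter note.)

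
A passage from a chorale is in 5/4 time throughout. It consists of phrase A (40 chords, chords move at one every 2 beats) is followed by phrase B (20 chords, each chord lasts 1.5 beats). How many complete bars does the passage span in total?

22 bars

A: 40 × 2 = 80 beats = 16 bars.
B: 20 × 1.5 = 30 beats = 6 bars.
Total: 16 + 6 = 22 bars.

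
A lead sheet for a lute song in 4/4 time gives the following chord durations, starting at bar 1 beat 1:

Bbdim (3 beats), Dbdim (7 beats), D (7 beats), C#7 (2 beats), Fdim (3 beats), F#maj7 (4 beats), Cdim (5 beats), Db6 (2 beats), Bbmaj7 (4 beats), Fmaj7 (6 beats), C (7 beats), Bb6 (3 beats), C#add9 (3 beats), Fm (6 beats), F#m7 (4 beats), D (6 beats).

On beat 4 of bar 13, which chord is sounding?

Bb6

Beat 4 of bar 13 is beat (13−1)×4 + 4 = 52 overall.
Running totals: Bbdim ends at 3, Dbdim ends at 10, D ends at 17, C#7 ends at 19, Fdim ends at 22, F#maj7 ends at 26, Cdim ends at 31, Db6 ends at 33, Bbmaj7 ends at 37, Fmaj7 ends at 43, C ends at 50, Bb6 ends at 53.
Beat 52 falls within Bb6.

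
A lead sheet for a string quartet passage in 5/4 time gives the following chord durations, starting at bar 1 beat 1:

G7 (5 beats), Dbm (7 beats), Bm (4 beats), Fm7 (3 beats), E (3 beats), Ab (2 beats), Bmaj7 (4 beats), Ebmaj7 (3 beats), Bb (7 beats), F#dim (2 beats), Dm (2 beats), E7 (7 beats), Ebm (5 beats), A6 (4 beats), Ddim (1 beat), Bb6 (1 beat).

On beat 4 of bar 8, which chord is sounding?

Beat 4 of bar 8 is beat (8−1)×5 + 4 = 39 overall.
Running totals: G7 ends at 5, Dbm ends at 12, Bm ends at 16, Fm7 ends at 19, E ends at 22, Ab ends at 24, Bmaj7 ends at 28, Ebmaj7 ends at 31, Bb ends at 38, F#dim ends at 40.
Beat 39 falls within F#dim.

F#dim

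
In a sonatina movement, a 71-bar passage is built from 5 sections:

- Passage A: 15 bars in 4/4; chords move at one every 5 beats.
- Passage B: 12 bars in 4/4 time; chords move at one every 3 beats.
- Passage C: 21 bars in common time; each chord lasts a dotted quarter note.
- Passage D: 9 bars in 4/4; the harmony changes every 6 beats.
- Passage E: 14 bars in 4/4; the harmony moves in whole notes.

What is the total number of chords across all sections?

104 chords

A: 15 bars × 4 beats = 60 beats; 5 beats/chord → 12 chords.
B: 12 bars × 4 beats = 48 beats; 3 beats/chord → 16 chords.
C: 21 bars × 4 beats = 84 beats; 1.5 beats/chord → 56 chords.
D: 9 bars × 4 beats = 36 beats; 6 beats/chord → 6 chords.
E: 14 bars × 4 beats = 56 beats; 4 beats/chord → 14 chords.
Total: 12 + 16 + 56 + 6 + 14 = 104.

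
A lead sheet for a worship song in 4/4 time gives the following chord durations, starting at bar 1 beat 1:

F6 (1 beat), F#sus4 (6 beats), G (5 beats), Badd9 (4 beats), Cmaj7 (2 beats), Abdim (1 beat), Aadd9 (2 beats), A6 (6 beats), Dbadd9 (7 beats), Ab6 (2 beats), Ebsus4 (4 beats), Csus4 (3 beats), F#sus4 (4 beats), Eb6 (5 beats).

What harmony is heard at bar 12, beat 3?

F#sus4

Beat 3 of bar 12 is beat (12−1)×4 + 3 = 47 overall.
Running totals: F6 ends at 1, F#sus4 ends at 7, G ends at 12, Badd9 ends at 16, Cmaj7 ends at 18, Abdim ends at 19, Aadd9 ends at 21, A6 ends at 27, Dbadd9 ends at 34, Ab6 ends at 36, Ebsus4 ends at 40, Csus4 ends at 43, F#sus4 ends at 47.
Beat 47 falls within F#sus4.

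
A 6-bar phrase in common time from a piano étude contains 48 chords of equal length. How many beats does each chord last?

0.5 beats

6 bars × 4 beats/bar = 24 beats total.
24 beats ÷ 48 chords = 0.5 beats per chord.
(That is an eighth note.)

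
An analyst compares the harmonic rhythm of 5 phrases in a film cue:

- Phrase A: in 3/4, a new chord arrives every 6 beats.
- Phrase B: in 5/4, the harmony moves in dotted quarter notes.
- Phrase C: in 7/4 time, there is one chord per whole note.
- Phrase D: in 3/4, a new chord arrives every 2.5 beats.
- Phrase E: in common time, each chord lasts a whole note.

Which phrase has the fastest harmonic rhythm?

Phrase B

A: 3/6 = 0.5 chords/bar.
B: 5/1.5 = 10/3 chords/bar.
C: 7/4 = 1.75 chords/bar.
D: 3/2.5 = 1.2 chords/bar.
E: 4/4 = 1 chord/bar.
Fastest is B at 10/3 chords/bar.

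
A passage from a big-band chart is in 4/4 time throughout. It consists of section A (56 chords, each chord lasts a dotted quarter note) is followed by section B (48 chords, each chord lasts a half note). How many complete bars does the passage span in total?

45 bars

A: 56 × 1.5 = 84 beats = 21 bars.
B: 48 × 2 = 96 beats = 24 bars.
Total: 21 + 24 = 45 bars.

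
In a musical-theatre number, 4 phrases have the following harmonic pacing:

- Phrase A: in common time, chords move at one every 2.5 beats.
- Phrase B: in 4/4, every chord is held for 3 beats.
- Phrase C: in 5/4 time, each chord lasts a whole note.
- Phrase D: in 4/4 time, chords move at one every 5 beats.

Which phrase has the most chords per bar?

Phrase A

A: each chord is 2.5 beats in 4/4, so 1.6 per bar.
B: each chord is 3 beats in 4/4, so 4/3 per bar.
C: each chord is 4 beats in 5/4, so 1.25 per bar.
D: each chord is 5 beats in 4/4, so 0.8 per bar.
Fastest is A at 1.6 chords/bar.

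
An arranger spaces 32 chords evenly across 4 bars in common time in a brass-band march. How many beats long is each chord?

4 bars × 4 beats/bar = 16 beats total.
16 beats ÷ 32 chords = 0.5 beats per chord.
(That is an eighth note.)

0.5 beats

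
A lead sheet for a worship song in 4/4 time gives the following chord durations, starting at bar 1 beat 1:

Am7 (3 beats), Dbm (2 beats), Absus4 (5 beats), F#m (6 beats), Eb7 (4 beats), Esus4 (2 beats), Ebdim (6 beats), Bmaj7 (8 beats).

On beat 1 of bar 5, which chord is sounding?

Eb7

Beat 1 of bar 5 is beat (5−1)×4 + 1 = 17 overall.
Running totals: Am7 ends at 3, Dbm ends at 5, Absus4 ends at 10, F#m ends at 16, Eb7 ends at 20.
Beat 17 falls within Eb7.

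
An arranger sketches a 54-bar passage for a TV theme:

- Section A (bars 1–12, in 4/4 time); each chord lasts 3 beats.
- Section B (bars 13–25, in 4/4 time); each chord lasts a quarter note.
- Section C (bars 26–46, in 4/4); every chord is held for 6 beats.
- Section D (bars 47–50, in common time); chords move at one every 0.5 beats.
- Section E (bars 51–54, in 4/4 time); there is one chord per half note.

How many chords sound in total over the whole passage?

122 chords

A has 48 beats and chords last 3 each, so 16 chords.
B has 52 beats and chords last 1 each, so 52 chords.
C has 84 beats and chords last 6 each, so 14 chords.
D has 16 beats and chords last 0.5 each, so 32 chords.
E has 16 beats and chords last 2 each, so 8 chords.
Total: 16 + 52 + 14 + 32 + 8 = 122.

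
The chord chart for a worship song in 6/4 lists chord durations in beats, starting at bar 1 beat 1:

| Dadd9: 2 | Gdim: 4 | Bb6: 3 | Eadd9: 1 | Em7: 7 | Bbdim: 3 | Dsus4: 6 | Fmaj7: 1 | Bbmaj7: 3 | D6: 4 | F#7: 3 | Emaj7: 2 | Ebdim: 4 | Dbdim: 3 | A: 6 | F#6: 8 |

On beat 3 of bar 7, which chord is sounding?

Beat 3 of bar 7 is beat (7−1)×6 + 3 = 39 overall.
Running totals: Dadd9 ends at 2, Gdim ends at 6, Bb6 ends at 9, Eadd9 ends at 10, Em7 ends at 17, Bbdim ends at 20, Dsus4 ends at 26, Fmaj7 ends at 27, Bbmaj7 ends at 30, D6 ends at 34, F#7 ends at 37, Emaj7 ends at 39.
Beat 39 falls within Emaj7.

Emaj7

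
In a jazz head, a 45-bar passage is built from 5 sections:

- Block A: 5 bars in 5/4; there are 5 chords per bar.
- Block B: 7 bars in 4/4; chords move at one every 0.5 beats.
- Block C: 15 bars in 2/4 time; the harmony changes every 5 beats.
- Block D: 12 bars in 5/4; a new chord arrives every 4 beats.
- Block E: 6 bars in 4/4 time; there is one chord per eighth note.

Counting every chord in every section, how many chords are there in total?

A has 25 beats and chords last 1 each, so 25 chords.
B has 28 beats and chords last 0.5 each, so 56 chords.
C has 30 beats and chords last 5 each, so 6 chords.
D has 60 beats and chords last 4 each, so 15 chords.
E has 24 beats and chords last 0.5 each, so 48 chords.
Total: 25 + 56 + 6 + 15 + 48 = 150.

150 chords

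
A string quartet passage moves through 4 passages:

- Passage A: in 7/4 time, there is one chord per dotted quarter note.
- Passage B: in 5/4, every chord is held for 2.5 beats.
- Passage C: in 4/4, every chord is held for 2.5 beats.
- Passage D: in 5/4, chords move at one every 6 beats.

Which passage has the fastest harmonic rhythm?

A: 7/1.5 = 14/3 chords/bar.
B: 5/2.5 = 2 chords/bar.
C: 4/2.5 = 1.6 chords/bar.
D: 5/6 = 5/6 chords/bar.
Fastest is A at 14/3 chords/bar.

Passage A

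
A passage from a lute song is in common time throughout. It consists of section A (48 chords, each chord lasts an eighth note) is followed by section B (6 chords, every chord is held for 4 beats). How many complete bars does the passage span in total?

A: 48 × 0.5 = 24 beats = 6 bars.
B: 6 × 4 = 24 beats = 6 bars.
Total: 6 + 6 = 12 bars.

12 bars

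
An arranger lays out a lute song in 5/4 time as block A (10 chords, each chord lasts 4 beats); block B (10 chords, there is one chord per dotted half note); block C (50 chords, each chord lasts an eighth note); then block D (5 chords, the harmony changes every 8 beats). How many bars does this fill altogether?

27 bars

A: 10 × 4 = 40 beats = 8 bars.
B: 10 × 3 = 30 beats = 6 bars.
C: 50 × 0.5 = 25 beats = 5 bars.
D: 5 × 8 = 40 beats = 8 bars.
Total: 8 + 6 + 5 + 8 = 27 bars.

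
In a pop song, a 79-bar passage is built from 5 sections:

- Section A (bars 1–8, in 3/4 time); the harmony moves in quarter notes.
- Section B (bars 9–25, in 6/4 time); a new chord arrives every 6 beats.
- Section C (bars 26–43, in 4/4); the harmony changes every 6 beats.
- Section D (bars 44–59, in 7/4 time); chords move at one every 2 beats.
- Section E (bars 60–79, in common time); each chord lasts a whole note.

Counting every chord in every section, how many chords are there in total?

129 chords

A: 8·3 = 24 beats, 24/1 = 24 chords.
B: 17·6 = 102 beats, 102/6 = 17 chords.
C: 18·4 = 72 beats, 72/6 = 12 chords.
D: 16·7 = 112 beats, 112/2 = 56 chords.
E: 20·4 = 80 beats, 80/4 = 20 chords.
Total: 24 + 17 + 12 + 56 + 20 = 129.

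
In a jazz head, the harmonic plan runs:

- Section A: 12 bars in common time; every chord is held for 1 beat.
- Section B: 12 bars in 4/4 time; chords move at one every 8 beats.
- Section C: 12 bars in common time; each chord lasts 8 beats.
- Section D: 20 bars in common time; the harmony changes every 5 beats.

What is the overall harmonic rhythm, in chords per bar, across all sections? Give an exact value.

19/14 chords per bar

A: 12 bars of 4 beats is 48 beats; at 1 beat each that's 48 chords.
B: 12 bars of 4 beats is 48 beats; at 8 beats each that's 6 chords.
C: 12 bars of 4 beats is 48 beats; at 8 beats each that's 6 chords.
D: 20 bars of 4 beats is 80 beats; at 5 beats each that's 16 chords.
Overall: 76 chords over 56 bars → 76/56 = 19/14 chords per bar.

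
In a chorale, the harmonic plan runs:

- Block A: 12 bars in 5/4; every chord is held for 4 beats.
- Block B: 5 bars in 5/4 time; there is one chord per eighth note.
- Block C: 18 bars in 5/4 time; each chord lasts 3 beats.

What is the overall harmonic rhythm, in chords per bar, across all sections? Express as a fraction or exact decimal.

A: 12 bars of 5 beats is 60 beats; at 4 beats each that's 15 chords.
B: 5 bars of 5 beats is 25 beats; at 0.5 beats each that's 50 chords.
C: 18 bars of 5 beats is 90 beats; at 3 beats each that's 30 chords.
Overall: 95 chords over 35 bars → 95/35 = 19/7 chords per bar.

19/7 chords per bar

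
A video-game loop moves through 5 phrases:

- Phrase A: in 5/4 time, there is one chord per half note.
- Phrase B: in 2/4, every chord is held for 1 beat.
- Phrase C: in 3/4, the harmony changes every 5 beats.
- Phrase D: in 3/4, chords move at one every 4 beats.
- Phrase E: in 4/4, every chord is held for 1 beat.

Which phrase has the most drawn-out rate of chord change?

A: each chord is 2 beats in 5/4, so 2.5 per bar.
B: each chord is 1 beat in 2/4, so 2 per bar.
C: each chord is 5 beats in 3/4, so 0.6 per bar.
D: each chord is 4 beats in 3/4, so 0.75 per bar.
E: each chord is 1 beat in 4/4, so 4 per bar.
Slowest is C at 0.6 chords/bar.

Phrase C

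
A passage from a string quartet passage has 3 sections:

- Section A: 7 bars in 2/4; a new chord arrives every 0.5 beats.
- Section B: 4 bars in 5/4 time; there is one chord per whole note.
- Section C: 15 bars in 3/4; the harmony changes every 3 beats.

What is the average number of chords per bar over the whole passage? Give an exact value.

A: 7 × 2 = 14 beats ÷ 0.5 = 28 chords.
B: 4 × 5 = 20 beats ÷ 4 = 5 chords.
C: 15 × 3 = 45 beats ÷ 3 = 15 chords.
Overall: 48 chords over 26 bars → 48/26 = 24/13 chords per bar.

24/13 chords per bar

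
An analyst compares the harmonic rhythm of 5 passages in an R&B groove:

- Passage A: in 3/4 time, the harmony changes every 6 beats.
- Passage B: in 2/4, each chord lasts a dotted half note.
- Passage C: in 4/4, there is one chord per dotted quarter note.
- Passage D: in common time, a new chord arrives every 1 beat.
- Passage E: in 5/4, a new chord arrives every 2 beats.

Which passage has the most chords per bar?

A: 3 beats/bar ÷ 6 beats/chord = 0.5 chords/bar.
B: 2 beats/bar ÷ 3 beats/chord = 2/3 chords/bar.
C: 4 beats/bar ÷ 1.5 beats/chord = 8/3 chords/bar.
D: 4 beats/bar ÷ 1 beat/chord = 4 chords/bar.
E: 5 beats/bar ÷ 2 beats/chord = 2.5 chords/bar.
Fastest is D at 4 chords/bar.

Passage D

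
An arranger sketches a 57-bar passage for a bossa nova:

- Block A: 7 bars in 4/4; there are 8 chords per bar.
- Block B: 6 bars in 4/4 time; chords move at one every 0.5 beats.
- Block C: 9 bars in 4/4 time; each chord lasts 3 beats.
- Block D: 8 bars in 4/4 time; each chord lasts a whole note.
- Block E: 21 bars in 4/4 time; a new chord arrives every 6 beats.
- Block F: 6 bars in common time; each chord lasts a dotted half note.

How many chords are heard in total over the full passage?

146 chords

A has 28 beats and chords last 0.5 each, so 56 chords.
B has 24 beats and chords last 0.5 each, so 48 chords.
C has 36 beats and chords last 3 each, so 12 chords.
D has 32 beats and chords last 4 each, so 8 chords.
E has 84 beats and chords last 6 each, so 14 chords.
F has 24 beats and chords last 3 each, so 8 chords.
Total: 56 + 48 + 12 + 8 + 14 + 8 = 146.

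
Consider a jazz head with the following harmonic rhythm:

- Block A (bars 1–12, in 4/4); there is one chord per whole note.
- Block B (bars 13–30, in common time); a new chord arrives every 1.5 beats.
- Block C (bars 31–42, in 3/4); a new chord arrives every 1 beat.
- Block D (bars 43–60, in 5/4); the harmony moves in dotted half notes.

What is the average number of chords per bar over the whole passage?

A: 12 bars of 4 beats is 48 beats; at 4 beats each that's 12 chords.
B: 18 bars of 4 beats is 72 beats; at 1.5 beats each that's 48 chords.
C: 12 bars of 3 beats is 36 beats; at 1 beat each that's 36 chords.
D: 18 bars of 5 beats is 90 beats; at 3 beats each that's 30 chords.
Overall: 126 chords over 60 bars → 126/60 = 2.1 chords per bar.

2.1 chords per bar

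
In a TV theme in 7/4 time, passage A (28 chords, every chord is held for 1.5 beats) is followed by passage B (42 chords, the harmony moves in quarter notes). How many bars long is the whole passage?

12 bars

A: 28 × 1.5 = 42 beats = 6 bars.
B: 42 × 1 = 42 beats = 6 bars.
Total: 6 + 6 = 12 bars.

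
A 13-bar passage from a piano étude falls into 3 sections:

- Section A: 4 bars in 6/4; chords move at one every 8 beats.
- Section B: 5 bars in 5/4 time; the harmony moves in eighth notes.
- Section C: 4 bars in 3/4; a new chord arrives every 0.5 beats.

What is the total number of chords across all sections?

A: 4·6 = 24 beats, 24/8 = 3 chords.
B: 5·5 = 25 beats, 25/0.5 = 50 chords.
C: 4·3 = 12 beats, 12/0.5 = 24 chords.
Total: 3 + 50 + 24 = 77.

77 chords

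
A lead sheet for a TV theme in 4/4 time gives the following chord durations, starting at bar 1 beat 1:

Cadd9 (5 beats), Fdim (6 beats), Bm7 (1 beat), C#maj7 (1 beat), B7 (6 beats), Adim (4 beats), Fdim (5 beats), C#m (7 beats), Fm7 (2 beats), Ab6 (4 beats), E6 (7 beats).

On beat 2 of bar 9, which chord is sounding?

C#m

Beat 2 of bar 9 is beat (9−1)×4 + 2 = 34 overall.
Running totals: Cadd9 ends at 5, Fdim ends at 11, Bm7 ends at 12, C#maj7 ends at 13, B7 ends at 19, Adim ends at 23, Fdim ends at 28, C#m ends at 35.
Beat 34 falls within C#m.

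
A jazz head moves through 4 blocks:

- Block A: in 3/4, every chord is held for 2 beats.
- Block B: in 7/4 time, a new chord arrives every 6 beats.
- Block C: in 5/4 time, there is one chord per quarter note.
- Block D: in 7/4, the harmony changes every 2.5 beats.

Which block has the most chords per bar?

A: 3 beats/bar ÷ 2 beats/chord = 1.5 chords/bar.
B: 7 beats/bar ÷ 6 beats/chord = 7/6 chords/bar.
C: 5 beats/bar ÷ 1 beat/chord = 5 chords/bar.
D: 7 beats/bar ÷ 2.5 beats/chord = 2.8 chords/bar.
Fastest is C at 5 chords/bar.

Block C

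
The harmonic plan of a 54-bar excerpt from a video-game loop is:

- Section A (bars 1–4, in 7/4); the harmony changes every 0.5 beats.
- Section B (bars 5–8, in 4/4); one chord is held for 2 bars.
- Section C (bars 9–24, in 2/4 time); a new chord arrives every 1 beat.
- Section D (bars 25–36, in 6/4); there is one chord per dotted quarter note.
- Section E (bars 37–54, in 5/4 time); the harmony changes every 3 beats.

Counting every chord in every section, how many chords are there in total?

A has 28 beats and chords last 0.5 each, so 56 chords.
B has 16 beats and chords last 8 each, so 2 chords.
C has 32 beats and chords last 1 each, so 32 chords.
D has 72 beats and chords last 1.5 each, so 48 chords.
E has 90 beats and chords last 3 each, so 30 chords.
Total: 56 + 2 + 32 + 48 + 30 = 168.

168 chords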